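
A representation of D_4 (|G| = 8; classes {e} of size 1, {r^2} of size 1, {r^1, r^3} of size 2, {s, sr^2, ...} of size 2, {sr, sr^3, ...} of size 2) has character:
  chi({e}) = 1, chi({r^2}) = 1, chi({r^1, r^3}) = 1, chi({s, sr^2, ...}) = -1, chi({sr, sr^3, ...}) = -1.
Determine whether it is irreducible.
Irreducible: <chi, chi> = 1.

Solution. <chi, chi> = (1/|G|) sum_C |C| * |chi(C)|^2 = (1/8)[1*|1|^2 + 1*|1|^2 + 2*|1|^2 + 2*|-1|^2 + 2*|-1|^2]
  = (1/8)[(1) + (1) + (2) + (2) + (2)] = 8/8 = 1.
A character is irreducible iff <chi, chi> = 1, so this representation is irreducible.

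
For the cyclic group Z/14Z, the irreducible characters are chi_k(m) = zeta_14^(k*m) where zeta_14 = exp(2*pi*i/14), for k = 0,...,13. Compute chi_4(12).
chi_4(12) = zeta_14^48 = exp(6*I*pi/7)

chi_4(12) = zeta_14^(4*12) = zeta_14^48. Since zeta_14^14 = 1, this equals zeta_14^6 = exp(2*pi*i*6/14) = exp(6*I*pi/7).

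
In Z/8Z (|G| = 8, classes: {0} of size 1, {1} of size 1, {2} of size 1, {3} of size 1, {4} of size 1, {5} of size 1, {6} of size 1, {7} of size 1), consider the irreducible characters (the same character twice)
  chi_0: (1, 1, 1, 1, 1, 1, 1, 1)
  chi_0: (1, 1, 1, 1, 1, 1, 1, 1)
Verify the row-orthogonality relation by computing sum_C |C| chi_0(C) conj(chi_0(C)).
Sum = 8 = |G| = 8; so <chi_0, chi_0> = 1 (norm-1 confirms irreducibility).

Explanation: Compute term by term over conjugacy classes (|C| * chi_0(C) * conj(chi_0(C))):
  1*(1)*conj(1) + 1*(1)*conj(1) + 1*(1)*conj(1) + 1*(1)*conj(1) + 1*(1)*conj(1) + 1*(1)*conj(1) + 1*(1)*conj(1) + 1*(1)*conj(1)
  = (1) + (1) + (1) + (1) + (1) + (1) + (1) + (1)
  = 8.
(Exp terms are combined using exp(i*s)*conj(exp(i*t)) = exp(i*(s-t)), and sums of them are collapsed using the identity that for every m > 1 the m distinct m-th roots of unity sum to 0, e.g. 1 + exp(2*I*pi/3) + exp(-2*I*pi/3) = 0.)
Dividing by |G| = 8 gives 8/8 = 1, matching the row-orthogonality relation <chi_0, chi_0> = [chi_0 = chi_0].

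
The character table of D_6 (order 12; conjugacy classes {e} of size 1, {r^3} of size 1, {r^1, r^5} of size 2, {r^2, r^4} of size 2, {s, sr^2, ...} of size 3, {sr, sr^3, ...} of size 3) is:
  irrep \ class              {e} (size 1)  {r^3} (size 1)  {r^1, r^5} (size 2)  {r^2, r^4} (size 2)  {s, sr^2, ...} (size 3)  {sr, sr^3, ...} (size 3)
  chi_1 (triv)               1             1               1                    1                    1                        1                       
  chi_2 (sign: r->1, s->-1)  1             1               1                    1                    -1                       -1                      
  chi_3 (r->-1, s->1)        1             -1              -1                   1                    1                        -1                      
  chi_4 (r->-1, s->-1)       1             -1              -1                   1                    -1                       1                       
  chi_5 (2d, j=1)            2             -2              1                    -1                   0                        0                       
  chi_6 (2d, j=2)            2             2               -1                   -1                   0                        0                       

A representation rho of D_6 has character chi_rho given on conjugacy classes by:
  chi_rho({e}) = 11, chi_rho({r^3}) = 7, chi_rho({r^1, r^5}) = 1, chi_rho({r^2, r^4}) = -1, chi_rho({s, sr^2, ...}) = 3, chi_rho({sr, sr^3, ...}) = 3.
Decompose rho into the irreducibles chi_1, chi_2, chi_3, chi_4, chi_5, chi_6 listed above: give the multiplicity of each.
Multiplicities: chi_1: 3, chi_2: 0, chi_3: 0, chi_4: 0, chi_5: 1, chi_6: 3.

Reasoning: Use <chi_rho, chi> = (1/|G|) sum_C |C| * chi_rho(C) * conj(chi(C)) with |G| = 12 for each irreducible chi in the table:
  <chi_rho, chi_1> = (1/12)[1*(11)*conj(1) + 1*(7)*conj(1) + 2*(1)*conj(1) + 2*(-1)*conj(1) + 3*(3)*conj(1) + 3*(3)*conj(1)]
      = (1/12)[(11) + (7) + (2) + (-2) + (9) + (9)] = 36/12 = 3
  <chi_rho, chi_2> = (1/12)[1*(11)*conj(1) + 1*(7)*conj(1) + 2*(1)*conj(1) + 2*(-1)*conj(1) + 3*(3)*conj(-1) + 3*(3)*conj(-1)]
      = (1/12)[(11) + (7) + (2) + (-2) + (-9) + (-9)] = 0/12 = 0
  <chi_rho, chi_3> = (1/12)[1*(11)*conj(1) + 1*(7)*conj(-1) + 2*(1)*conj(-1) + 2*(-1)*conj(1) + 3*(3)*conj(1) + 3*(3)*conj(-1)]
      = (1/12)[(11) + (-7) + (-2) + (-2) + (9) + (-9)] = 0/12 = 0
  <chi_rho, chi_4> = (1/12)[1*(11)*conj(1) + 1*(7)*conj(-1) + 2*(1)*conj(-1) + 2*(-1)*conj(1) + 3*(3)*conj(-1) + 3*(3)*conj(1)]
      = (1/12)[(11) + (-7) + (-2) + (-2) + (-9) + (9)] = 0/12 = 0
  <chi_rho, chi_5> = (1/12)[1*(11)*conj(2) + 1*(7)*conj(-2) + 2*(1)*conj(1) + 2*(-1)*conj(-1) + 3*(3)*conj(0) + 3*(3)*conj(0)]
      = (1/12)[(22) + (-14) + (2) + (2) + (0) + (0)] = 12/12 = 1
  <chi_rho, chi_6> = (1/12)[1*(11)*conj(2) + 1*(7)*conj(2) + 2*(1)*conj(-1) + 2*(-1)*conj(-1) + 3*(3)*conj(0) + 3*(3)*conj(0)]
      = (1/12)[(22) + (14) + (-2) + (2) + (0) + (0)] = 36/12 = 3
Dimension check: dim(rho) = sum (mult * dim) = 3*1 + 0*1 + 0*1 + 0*1 + 1*2 + 3*2 = 11 = chi_rho(e) = 11.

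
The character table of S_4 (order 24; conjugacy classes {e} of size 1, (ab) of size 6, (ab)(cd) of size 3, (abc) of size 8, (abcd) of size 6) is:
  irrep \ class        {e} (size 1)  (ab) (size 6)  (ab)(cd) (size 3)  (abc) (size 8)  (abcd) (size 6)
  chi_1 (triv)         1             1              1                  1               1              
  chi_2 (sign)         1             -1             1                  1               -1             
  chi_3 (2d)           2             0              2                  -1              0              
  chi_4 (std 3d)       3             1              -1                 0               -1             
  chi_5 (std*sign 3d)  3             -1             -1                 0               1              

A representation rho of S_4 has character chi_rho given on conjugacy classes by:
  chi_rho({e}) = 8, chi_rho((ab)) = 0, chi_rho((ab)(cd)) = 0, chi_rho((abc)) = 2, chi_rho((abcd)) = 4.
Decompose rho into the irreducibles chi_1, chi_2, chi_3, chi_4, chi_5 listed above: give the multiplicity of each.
Multiplicities: chi_1: 2, chi_2: 0, chi_3: 0, chi_4: 0, chi_5: 2.

Explanation: Use <chi_rho, chi> = (1/|G|) sum_C |C| * chi_rho(C) * conj(chi(C)) with |G| = 24 for each irreducible chi in the table:
  <chi_rho, chi_1> = (1/24)[1*(8)*conj(1) + 6*(0)*conj(1) + 3*(0)*conj(1) + 8*(2)*conj(1) + 6*(4)*conj(1)]
      = (1/24)[(8) + (0) + (0) + (16) + (24)] = 48/24 = 2
  <chi_rho, chi_2> = (1/24)[1*(8)*conj(1) + 6*(0)*conj(-1) + 3*(0)*conj(1) + 8*(2)*conj(1) + 6*(4)*conj(-1)]
      = (1/24)[(8) + (0) + (0) + (16) + (-24)] = 0/24 = 0
  <chi_rho, chi_3> = (1/24)[1*(8)*conj(2) + 6*(0)*conj(0) + 3*(0)*conj(2) + 8*(2)*conj(-1) + 6*(4)*conj(0)]
      = (1/24)[(16) + (0) + (0) + (-16) + (0)] = 0/24 = 0
  <chi_rho, chi_4> = (1/24)[1*(8)*conj(3) + 6*(0)*conj(1) + 3*(0)*conj(-1) + 8*(2)*conj(0) + 6*(4)*conj(-1)]
      = (1/24)[(24) + (0) + (0) + (0) + (-24)] = 0/24 = 0
  <chi_rho, chi_5> = (1/24)[1*(8)*conj(3) + 6*(0)*conj(-1) + 3*(0)*conj(-1) + 8*(2)*conj(0) + 6*(4)*conj(1)]
      = (1/24)[(24) + (0) + (0) + (0) + (24)] = 48/24 = 2
Dimension check: dim(rho) = sum (mult * dim) = 2*1 + 0*1 + 0*2 + 0*3 + 2*3 = 8 = chi_rho(e) = 8.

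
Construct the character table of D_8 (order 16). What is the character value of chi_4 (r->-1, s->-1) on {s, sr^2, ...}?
Conjugacy classes: {e} of size 1, {r^4} of size 1, {r^1, r^7} of size 2, {r^2, r^6} of size 2, {r^3, r^5} of size 2, {s, sr^2, ...} of size 4, {sr, sr^3, ...} of size 4.
Character table:
  irrep \ class              {e} (size 1)  {r^4} (size 1)  {r^1, r^7} (size 2)  {r^2, r^6} (size 2)  {r^3, r^5} (size 2)  {s, sr^2, ...} (size 4)  {sr, sr^3, ...} (size 4)
  chi_1 (triv)               1             1               1                    1                    1                    1                        1                       
  chi_2 (sign: r->1, s->-1)  1             1               1                    1                    1                    -1                       -1                      
  chi_3 (r->-1, s->1)        1             1               -1                   1                    -1                   1                        -1                      
  chi_4 (r->-1, s->-1)       1             1               -1                   1                    -1                   -1                       1                       
  chi_5 (2d, j=1)            2             -2              sqrt(2)              0                    -sqrt(2)             0                        0                       
  chi_6 (2d, j=2)            2             2               0                    -2                   0                    0                        0                       
  chi_7 (2d, j=3)            2             -2              -sqrt(2)             0                    sqrt(2)              0                        0                       

Spot check: chi_4 (r->-1, s->-1) on {s, sr^2, ...} = -1.

Working: D_8 has order 2*8 = 16 with 7 conjugacy classes, hence 7 irreducibles. Sum of squared dims 1 + 1 + 1 + 1 + 4 + 4 + 4 = 16 = |G|. Linear characters come from the abelianisation; the 2-dimensional irreps have character r^k -> 2*cos(2*pi*j*k/8), reflections -> 0.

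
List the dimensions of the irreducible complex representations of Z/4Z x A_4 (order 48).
Dimensions: 1, 1, 1, 1, 1, 1, 1, 1, 1, 1, 1, 1, 3, 3, 3, 3

Details: There are 16 irreducibles (= number of conjugacy classes). Their dimensions d_i satisfy sum d_i^2 = |G| = 48: 1 + 1 + 1 + 1 + 1 + 1 + 1 + 1 + 1 + 1 + 1 + 1 + 9 + 9 + 9 + 9 = 48. (For the product with Z/4Z: each of the 4 1-dim characters of Z/4Z tensors with each irrep of A_4, giving 4 copies of each A_4-dimension.)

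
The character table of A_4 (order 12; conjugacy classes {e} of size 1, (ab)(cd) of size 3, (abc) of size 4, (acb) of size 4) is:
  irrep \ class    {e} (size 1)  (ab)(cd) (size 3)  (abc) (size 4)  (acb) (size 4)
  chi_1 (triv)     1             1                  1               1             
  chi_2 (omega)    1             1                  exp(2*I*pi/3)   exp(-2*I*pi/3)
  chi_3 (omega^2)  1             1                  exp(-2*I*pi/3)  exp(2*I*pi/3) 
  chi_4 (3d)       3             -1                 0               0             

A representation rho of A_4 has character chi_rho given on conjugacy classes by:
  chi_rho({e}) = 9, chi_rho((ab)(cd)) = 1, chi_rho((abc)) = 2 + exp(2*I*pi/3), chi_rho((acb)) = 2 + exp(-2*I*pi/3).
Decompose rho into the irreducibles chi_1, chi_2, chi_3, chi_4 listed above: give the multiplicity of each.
Multiplicities: chi_1: 2, chi_2: 1, chi_3: 0, chi_4: 2.

Details: Use <chi_rho, chi> = (1/|G|) sum_C |C| * chi_rho(C) * conj(chi(C)) with |G| = 12 for each irreducible chi in the table:
  <chi_rho, chi_1> = (1/12)[1*(9)*conj(1) + 3*(1)*conj(1) + 4*(2 + exp(2*I*pi/3))*conj(1) + 4*(2 + exp(-2*I*pi/3))*conj(1)]
      = (1/12)[(9) + (3) + (8 + 4*exp(2*I*pi/3)) + (8 + 4*exp(-2*I*pi/3))] = 24/12 = 2
  <chi_rho, chi_2> = (1/12)[1*(9)*conj(1) + 3*(1)*conj(1) + 4*(2 + exp(2*I*pi/3))*conj(exp(2*I*pi/3)) + 4*(2 + exp(-2*I*pi/3))*conj(exp(-2*I*pi/3))]
      = (1/12)[(9) + (3) + (4 + 8*exp(-2*I*pi/3)) + (4 + 8*exp(2*I*pi/3))] = 12/12 = 1
  <chi_rho, chi_3> = (1/12)[1*(9)*conj(1) + 3*(1)*conj(1) + 4*(2 + exp(2*I*pi/3))*conj(exp(-2*I*pi/3)) + 4*(2 + exp(-2*I*pi/3))*conj(exp(2*I*pi/3))]
      = (1/12)[(9) + (3) + (4*exp(-2*I*pi/3) + 8*exp(2*I*pi/3)) + (8*exp(-2*I*pi/3) + 4*exp(2*I*pi/3))] = 0/12 = 0
  <chi_rho, chi_4> = (1/12)[1*(9)*conj(3) + 3*(1)*conj(-1) + 4*(2 + exp(2*I*pi/3))*conj(0) + 4*(2 + exp(-2*I*pi/3))*conj(0)]
      = (1/12)[(27) + (-3) + (0) + (0)] = 24/12 = 2
(Exp terms are combined using exp(i*s)*conj(exp(i*t)) = exp(i*(s-t)), and sums of them are collapsed using the identity that for every m > 1 the m distinct m-th roots of unity sum to 0, e.g. 1 + exp(2*I*pi/3) + exp(-2*I*pi/3) = 0.)
Dimension check: dim(rho) = sum (mult * dim) = 2*1 + 1*1 + 0*1 + 2*3 = 9 = chi_rho(e) = 9.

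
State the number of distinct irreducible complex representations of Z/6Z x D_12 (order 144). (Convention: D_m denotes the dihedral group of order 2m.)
54

The number of irreducible complex representations of a finite group equals its number of conjugacy classes. For a direct product, #classes(G x H) = #classes(G) * #classes(H). Z/6Z has 6 classes (abelian), D_12 has 9 classes, so 6 * 9 = 54, so Z/6Z x D_12 (order 144) has exactly 54 irreducible complex representations.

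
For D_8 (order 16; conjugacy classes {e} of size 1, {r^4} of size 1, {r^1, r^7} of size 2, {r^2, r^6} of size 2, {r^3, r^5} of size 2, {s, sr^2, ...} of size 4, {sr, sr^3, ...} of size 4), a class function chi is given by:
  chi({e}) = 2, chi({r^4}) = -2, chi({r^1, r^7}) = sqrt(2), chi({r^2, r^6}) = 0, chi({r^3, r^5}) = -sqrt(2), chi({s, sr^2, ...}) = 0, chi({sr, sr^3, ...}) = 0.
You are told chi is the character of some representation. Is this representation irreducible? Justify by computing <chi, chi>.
Irreducible: <chi, chi> = 1.

<chi, chi> = (1/|G|) sum_C |C| * |chi(C)|^2 = (1/16)[1*|2|^2 + 1*|-2|^2 + 2*|sqrt(2)|^2 + 2*|0|^2 + 2*|-sqrt(2)|^2 + 4*|0|^2 + 4*|0|^2]
  = (1/16)[(4) + (4) + (4) + (0) + (4) + (0) + (0)] = 16/16 = 1.
A character is irreducible iff <chi, chi> = 1, so this representation is irreducible.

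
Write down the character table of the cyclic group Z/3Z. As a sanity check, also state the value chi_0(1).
Character table of Z/3Z (irreps indexed chi_0,...,chi_2 with chi_k(m) = zeta_3^(k*m), zeta_3 = exp(2*pi*i/3)):
  irrep \ class  {0} (size 1)  {1} (size 1)    {2} (size 1)  
  chi_0          1             1               1             
  chi_1          1             exp(2*I*pi/3)   exp(-2*I*pi/3)
  chi_2          1             exp(-2*I*pi/3)  exp(2*I*pi/3) 

Spot check: chi_0(1) = zeta_3^(0*1) = zeta_3^0 = 1.

Working: Z/3Z is abelian, so all 3 irreducible complex representations are 1-dimensional. They are given by chi_k(m) = zeta_3^(k*m) for k = 0,...,2. Row orthogonality: sum_m chi_k(m) conj(chi_l(m)) = 3 * [k = l].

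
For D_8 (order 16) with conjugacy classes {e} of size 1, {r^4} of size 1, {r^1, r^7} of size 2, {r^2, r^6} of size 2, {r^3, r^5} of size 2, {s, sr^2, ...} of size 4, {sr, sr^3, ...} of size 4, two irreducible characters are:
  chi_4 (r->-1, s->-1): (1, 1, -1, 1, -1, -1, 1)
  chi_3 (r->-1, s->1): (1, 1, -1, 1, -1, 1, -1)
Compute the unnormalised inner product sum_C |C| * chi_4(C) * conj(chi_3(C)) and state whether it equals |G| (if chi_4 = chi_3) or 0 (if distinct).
Sum = 0; so <chi_4, chi_3> = 0 (distinct irreducibles are orthogonal).

Compute term by term over conjugacy classes (|C| * chi_4(C) * conj(chi_3(C))):
  1*(1)*conj(1) + 1*(1)*conj(1) + 2*(-1)*conj(-1) + 2*(1)*conj(1) + 2*(-1)*conj(-1) + 4*(-1)*conj(1) + 4*(1)*conj(-1)
  = (1) + (1) + (2) + (2) + (2) + (-4) + (-4)
  = 0.
Dividing by |G| = 16 gives 0/16 = 0, matching the row-orthogonality relation <chi_4, chi_3> = [chi_4 = chi_3].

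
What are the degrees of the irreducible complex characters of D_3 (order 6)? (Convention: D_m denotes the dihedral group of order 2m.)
Dimensions: 1, 1, 2

Proof sketch: There are 3 irreducibles (= number of conjugacy classes). Their dimensions d_i satisfy sum d_i^2 = |G| = 6: 1 + 1 + 4 = 6.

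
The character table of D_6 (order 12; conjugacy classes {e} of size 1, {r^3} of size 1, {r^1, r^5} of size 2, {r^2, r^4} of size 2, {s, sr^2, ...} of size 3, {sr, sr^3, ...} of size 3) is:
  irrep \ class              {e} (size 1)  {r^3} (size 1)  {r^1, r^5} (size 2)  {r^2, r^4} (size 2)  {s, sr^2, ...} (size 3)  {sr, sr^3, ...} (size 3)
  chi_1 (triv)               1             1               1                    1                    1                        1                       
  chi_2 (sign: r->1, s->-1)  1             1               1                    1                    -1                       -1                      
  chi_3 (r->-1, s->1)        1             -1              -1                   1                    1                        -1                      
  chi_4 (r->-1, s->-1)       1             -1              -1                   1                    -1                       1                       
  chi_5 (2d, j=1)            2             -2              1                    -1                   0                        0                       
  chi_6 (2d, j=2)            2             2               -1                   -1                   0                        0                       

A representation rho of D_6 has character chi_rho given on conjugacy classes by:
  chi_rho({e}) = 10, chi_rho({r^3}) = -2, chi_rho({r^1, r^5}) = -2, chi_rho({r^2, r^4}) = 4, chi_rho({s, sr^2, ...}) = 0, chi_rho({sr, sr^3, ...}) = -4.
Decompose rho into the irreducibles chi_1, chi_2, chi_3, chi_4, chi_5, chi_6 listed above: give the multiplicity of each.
Multiplicities: chi_1: 0, chi_2: 2, chi_3: 3, chi_4: 1, chi_5: 1, chi_6: 1.

Explanation: Use <chi_rho, chi> = (1/|G|) sum_C |C| * chi_rho(C) * conj(chi(C)) with |G| = 12 for each irreducible chi in the table:
  <chi_rho, chi_1> = (1/12)[1*(10)*conj(1) + 1*(-2)*conj(1) + 2*(-2)*conj(1) + 2*(4)*conj(1) + 3*(0)*conj(1) + 3*(-4)*conj(1)]
      = (1/12)[(10) + (-2) + (-4) + (8) + (0) + (-12)] = 0/12 = 0
  <chi_rho, chi_2> = (1/12)[1*(10)*conj(1) + 1*(-2)*conj(1) + 2*(-2)*conj(1) + 2*(4)*conj(1) + 3*(0)*conj(-1) + 3*(-4)*conj(-1)]
      = (1/12)[(10) + (-2) + (-4) + (8) + (0) + (12)] = 24/12 = 2
  <chi_rho, chi_3> = (1/12)[1*(10)*conj(1) + 1*(-2)*conj(-1) + 2*(-2)*conj(-1) + 2*(4)*conj(1) + 3*(0)*conj(1) + 3*(-4)*conj(-1)]
      = (1/12)[(10) + (2) + (4) + (8) + (0) + (12)] = 36/12 = 3
  <chi_rho, chi_4> = (1/12)[1*(10)*conj(1) + 1*(-2)*conj(-1) + 2*(-2)*conj(-1) + 2*(4)*conj(1) + 3*(0)*conj(-1) + 3*(-4)*conj(1)]
      = (1/12)[(10) + (2) + (4) + (8) + (0) + (-12)] = 12/12 = 1
  <chi_rho, chi_5> = (1/12)[1*(10)*conj(2) + 1*(-2)*conj(-2) + 2*(-2)*conj(1) + 2*(4)*conj(-1) + 3*(0)*conj(0) + 3*(-4)*conj(0)]
      = (1/12)[(20) + (4) + (-4) + (-8) + (0) + (0)] = 12/12 = 1
  <chi_rho, chi_6> = (1/12)[1*(10)*conj(2) + 1*(-2)*conj(2) + 2*(-2)*conj(-1) + 2*(4)*conj(-1) + 3*(0)*conj(0) + 3*(-4)*conj(0)]
      = (1/12)[(20) + (-4) + (4) + (-8) + (0) + (0)] = 12/12 = 1
Dimension check: dim(rho) = sum (mult * dim) = 0*1 + 2*1 + 3*1 + 1*1 + 1*2 + 1*2 = 10 = chi_rho(e) = 10.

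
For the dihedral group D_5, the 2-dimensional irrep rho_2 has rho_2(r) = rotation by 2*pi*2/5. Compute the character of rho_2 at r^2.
chi_{rho_2}(r^2) = 2*cos(2*pi*2*2/5) = -1/2 + sqrt(5)/2

Derivation: rho_2(r^2) is rotation by angle 2*pi*2*2/5, whose trace is 2*cos(2*pi*2*2/5) = -1/2 + sqrt(5)/2.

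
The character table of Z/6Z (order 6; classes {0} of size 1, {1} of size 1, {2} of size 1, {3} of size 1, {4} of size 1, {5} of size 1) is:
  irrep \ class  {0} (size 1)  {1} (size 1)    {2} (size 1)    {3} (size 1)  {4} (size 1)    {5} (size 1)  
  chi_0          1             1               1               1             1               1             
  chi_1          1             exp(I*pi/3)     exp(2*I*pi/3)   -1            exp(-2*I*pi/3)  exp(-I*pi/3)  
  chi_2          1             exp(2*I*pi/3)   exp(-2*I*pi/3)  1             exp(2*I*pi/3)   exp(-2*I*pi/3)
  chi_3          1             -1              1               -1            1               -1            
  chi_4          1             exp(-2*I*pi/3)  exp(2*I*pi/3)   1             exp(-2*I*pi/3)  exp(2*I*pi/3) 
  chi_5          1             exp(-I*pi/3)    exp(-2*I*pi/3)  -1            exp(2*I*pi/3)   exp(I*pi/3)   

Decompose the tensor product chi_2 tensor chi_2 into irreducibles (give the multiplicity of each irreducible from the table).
chi_2 tensor chi_2 = chi_4 (all other irreducibles have multiplicity 0).

Solution. The character of a tensor product is the pointwise product (chi_2 * chi_2)(C) = chi_2(C) * chi_2(C):
  {0}: (1)*(1), {1}: (exp(2*I*pi/3))*(exp(2*I*pi/3)), {2}: (exp(-2*I*pi/3))*(exp(-2*I*pi/3)), {3}: (1)*(1), {4}: (exp(2*I*pi/3))*(exp(2*I*pi/3)), {5}: (exp(-2*I*pi/3))*(exp(-2*I*pi/3))
so (chi_2 * chi_2) takes values
  {0} -> 1, {1} -> exp(-2*I*pi/3), {2} -> exp(2*I*pi/3), {3} -> 1, {4} -> exp(-2*I*pi/3), {5} -> exp(2*I*pi/3).
Now take the inner product of this character with each irreducible chi from the table, <chi_2*chi_2, chi> = (1/6) sum_C |C| (chi_2*chi_2)(C) conj(chi(C)):
  <chi_2*chi_2, chi_0> = (1/6)[1*(1)*conj(1) + 1*(exp(-2*I*pi/3))*conj(1) + 1*(exp(2*I*pi/3))*conj(1) + 1*(1)*conj(1) + 1*(exp(-2*I*pi/3))*conj(1) + 1*(exp(2*I*pi/3))*conj(1)]
      = (1/6)[(1) + (exp(-2*I*pi/3)) + (exp(2*I*pi/3)) + (1) + (exp(-2*I*pi/3)) + (exp(2*I*pi/3))] = 0/6 = 0
  <chi_2*chi_2, chi_1> = (1/6)[1*(1)*conj(1) + 1*(exp(-2*I*pi/3))*conj(exp(I*pi/3)) + 1*(exp(2*I*pi/3))*conj(exp(2*I*pi/3)) + 1*(1)*conj(-1) + 1*(exp(-2*I*pi/3))*conj(exp(-2*I*pi/3)) + 1*(exp(2*I*pi/3))*conj(exp(-I*pi/3))]
      = (1/6)[(1) + (-1) + (1) + (-1) + (1) + (-1)] = 0/6 = 0
  <chi_2*chi_2, chi_2> = (1/6)[1*(1)*conj(1) + 1*(exp(-2*I*pi/3))*conj(exp(2*I*pi/3)) + 1*(exp(2*I*pi/3))*conj(exp(-2*I*pi/3)) + 1*(1)*conj(1) + 1*(exp(-2*I*pi/3))*conj(exp(2*I*pi/3)) + 1*(exp(2*I*pi/3))*conj(exp(-2*I*pi/3))]
      = (1/6)[(1) + (exp(2*I*pi/3)) + (exp(-2*I*pi/3)) + (1) + (exp(2*I*pi/3)) + (exp(-2*I*pi/3))] = 0/6 = 0
  <chi_2*chi_2, chi_3> = (1/6)[1*(1)*conj(1) + 1*(exp(-2*I*pi/3))*conj(-1) + 1*(exp(2*I*pi/3))*conj(1) + 1*(1)*conj(-1) + 1*(exp(-2*I*pi/3))*conj(1) + 1*(exp(2*I*pi/3))*conj(-1)]
      = (1/6)[(1) + (-exp(-2*I*pi/3)) + (exp(2*I*pi/3)) + (-1) + (exp(-2*I*pi/3)) + (-exp(2*I*pi/3))] = 0/6 = 0
  <chi_2*chi_2, chi_4> = (1/6)[1*(1)*conj(1) + 1*(exp(-2*I*pi/3))*conj(exp(-2*I*pi/3)) + 1*(exp(2*I*pi/3))*conj(exp(2*I*pi/3)) + 1*(1)*conj(1) + 1*(exp(-2*I*pi/3))*conj(exp(-2*I*pi/3)) + 1*(exp(2*I*pi/3))*conj(exp(2*I*pi/3))]
      = (1/6)[(1) + (1) + (1) + (1) + (1) + (1)] = 6/6 = 1
  <chi_2*chi_2, chi_5> = (1/6)[1*(1)*conj(1) + 1*(exp(-2*I*pi/3))*conj(exp(-I*pi/3)) + 1*(exp(2*I*pi/3))*conj(exp(-2*I*pi/3)) + 1*(1)*conj(-1) + 1*(exp(-2*I*pi/3))*conj(exp(2*I*pi/3)) + 1*(exp(2*I*pi/3))*conj(exp(I*pi/3))]
      = (1/6)[(1) + (exp(-I*pi/3)) + (exp(-2*I*pi/3)) + (-1) + (exp(2*I*pi/3)) + (exp(I*pi/3))] = 0/6 = 0
(Exp terms are combined using exp(i*s)*conj(exp(i*t)) = exp(i*(s-t)), and sums of them are collapsed using the identity that for every m > 1 the m distinct m-th roots of unity sum to 0, e.g. 1 + exp(2*I*pi/3) + exp(-2*I*pi/3) = 0.)
Hence the multiplicities are chi_4: 1. Dimension check: dim(chi_2)*dim(chi_2) = 1*1 = 1 and sum (mult * dim) = 1*1 = 1.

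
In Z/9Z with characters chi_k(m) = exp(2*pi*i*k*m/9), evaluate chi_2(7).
chi_2(7) = zeta_9^14 = exp(-8*I*pi/9)

Details: chi_2(7) = zeta_9^(2*7) = zeta_9^14. Since zeta_9^9 = 1, this equals zeta_9^5 = exp(2*pi*i*5/9) = exp(-8*I*pi/9).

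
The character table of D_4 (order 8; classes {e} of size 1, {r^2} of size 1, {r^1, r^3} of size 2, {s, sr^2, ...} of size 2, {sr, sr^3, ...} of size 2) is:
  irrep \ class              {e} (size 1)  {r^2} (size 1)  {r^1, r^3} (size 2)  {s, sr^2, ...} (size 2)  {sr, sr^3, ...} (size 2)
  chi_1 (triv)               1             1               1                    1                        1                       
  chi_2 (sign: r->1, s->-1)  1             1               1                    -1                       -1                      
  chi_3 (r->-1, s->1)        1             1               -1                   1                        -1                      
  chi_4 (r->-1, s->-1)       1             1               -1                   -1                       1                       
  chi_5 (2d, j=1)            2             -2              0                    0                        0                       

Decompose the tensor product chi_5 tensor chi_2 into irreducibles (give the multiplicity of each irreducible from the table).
chi_5 tensor chi_2 = chi_5 (all other irreducibles have multiplicity 0).

Justification: The character of a tensor product is the pointwise product (chi_5 * chi_2)(C) = chi_5(C) * chi_2(C):
  {e}: (2)*(1), {r^2}: (-2)*(1), {r^1, r^3}: (0)*(1), {s, sr^2, ...}: (0)*(-1), {sr, sr^3, ...}: (0)*(-1)
so (chi_5 * chi_2) takes values
  {e} -> 2, {r^2} -> -2, {r^1, r^3} -> 0, {s, sr^2, ...} -> 0, {sr, sr^3, ...} -> 0.
Now take the inner product of this character with each irreducible chi from the table, <chi_5*chi_2, chi> = (1/8) sum_C |C| (chi_5*chi_2)(C) conj(chi(C)):
  <chi_5*chi_2, chi_1> = (1/8)[1*(2)*conj(1) + 1*(-2)*conj(1) + 2*(0)*conj(1) + 2*(0)*conj(1) + 2*(0)*conj(1)]
      = (1/8)[(2) + (-2) + (0) + (0) + (0)] = 0/8 = 0
  <chi_5*chi_2, chi_2> = (1/8)[1*(2)*conj(1) + 1*(-2)*conj(1) + 2*(0)*conj(1) + 2*(0)*conj(-1) + 2*(0)*conj(-1)]
      = (1/8)[(2) + (-2) + (0) + (0) + (0)] = 0/8 = 0
  <chi_5*chi_2, chi_3> = (1/8)[1*(2)*conj(1) + 1*(-2)*conj(1) + 2*(0)*conj(-1) + 2*(0)*conj(1) + 2*(0)*conj(-1)]
      = (1/8)[(2) + (-2) + (0) + (0) + (0)] = 0/8 = 0
  <chi_5*chi_2, chi_4> = (1/8)[1*(2)*conj(1) + 1*(-2)*conj(1) + 2*(0)*conj(-1) + 2*(0)*conj(-1) + 2*(0)*conj(1)]
      = (1/8)[(2) + (-2) + (0) + (0) + (0)] = 0/8 = 0
  <chi_5*chi_2, chi_5> = (1/8)[1*(2)*conj(2) + 1*(-2)*conj(-2) + 2*(0)*conj(0) + 2*(0)*conj(0) + 2*(0)*conj(0)]
      = (1/8)[(4) + (4) + (0) + (0) + (0)] = 8/8 = 1
Hence the multiplicities are chi_5: 1. Dimension check: dim(chi_5)*dim(chi_2) = 2*1 = 2 and sum (mult * dim) = 1*2 = 2.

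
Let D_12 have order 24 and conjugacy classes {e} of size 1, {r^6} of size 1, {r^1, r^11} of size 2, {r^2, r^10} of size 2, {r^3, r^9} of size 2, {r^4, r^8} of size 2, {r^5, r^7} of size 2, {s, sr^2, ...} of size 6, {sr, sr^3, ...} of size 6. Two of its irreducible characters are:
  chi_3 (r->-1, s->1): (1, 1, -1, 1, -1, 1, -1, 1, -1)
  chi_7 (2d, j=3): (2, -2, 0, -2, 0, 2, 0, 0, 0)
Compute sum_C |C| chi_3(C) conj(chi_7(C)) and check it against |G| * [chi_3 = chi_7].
Sum = 0; so <chi_3, chi_7> = 0 (distinct irreducibles are orthogonal).

Explanation: Compute term by term over conjugacy classes (|C| * chi_3(C) * conj(chi_7(C))):
  1*(1)*conj(2) + 1*(1)*conj(-2) + 2*(-1)*conj(0) + 2*(1)*conj(-2) + 2*(-1)*conj(0) + 2*(1)*conj(2) + 2*(-1)*conj(0) + 6*(1)*conj(0) + 6*(-1)*conj(0)
  = (2) + (-2) + (0) + (-4) + (0) + (4) + (0) + (0) + (0)
  = 0.
Dividing by |G| = 24 gives 0/24 = 0, matching the row-orthogonality relation <chi_3, chi_7> = [chi_3 = chi_7].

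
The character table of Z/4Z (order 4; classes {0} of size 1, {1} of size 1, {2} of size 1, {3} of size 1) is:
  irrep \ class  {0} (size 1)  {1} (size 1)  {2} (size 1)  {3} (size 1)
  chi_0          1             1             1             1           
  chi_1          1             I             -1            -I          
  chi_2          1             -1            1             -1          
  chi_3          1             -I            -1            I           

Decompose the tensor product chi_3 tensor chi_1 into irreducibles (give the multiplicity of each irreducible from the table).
chi_3 tensor chi_1 = chi_0 (all other irreducibles have multiplicity 0).

Proof sketch: The character of a tensor product is the pointwise product (chi_3 * chi_1)(C) = chi_3(C) * chi_1(C):
  {0}: (1)*(1), {1}: (-I)*(I), {2}: (-1)*(-1), {3}: (I)*(-I)
so (chi_3 * chi_1) takes values
  {0} -> 1, {1} -> 1, {2} -> 1, {3} -> 1.
Now take the inner product of this character with each irreducible chi from the table, <chi_3*chi_1, chi> = (1/4) sum_C |C| (chi_3*chi_1)(C) conj(chi(C)):
  <chi_3*chi_1, chi_0> = (1/4)[1*(1)*conj(1) + 1*(1)*conj(1) + 1*(1)*conj(1) + 1*(1)*conj(1)]
      = (1/4)[(1) + (1) + (1) + (1)] = 4/4 = 1
  <chi_3*chi_1, chi_1> = (1/4)[1*(1)*conj(1) + 1*(1)*conj(I) + 1*(1)*conj(-1) + 1*(1)*conj(-I)]
      = (1/4)[(1) + (-I) + (-1) + (I)] = 0/4 = 0
  <chi_3*chi_1, chi_2> = (1/4)[1*(1)*conj(1) + 1*(1)*conj(-1) + 1*(1)*conj(1) + 1*(1)*conj(-1)]
      = (1/4)[(1) + (-1) + (1) + (-1)] = 0/4 = 0
  <chi_3*chi_1, chi_3> = (1/4)[1*(1)*conj(1) + 1*(1)*conj(-I) + 1*(1)*conj(-1) + 1*(1)*conj(I)]
      = (1/4)[(1) + (I) + (-1) + (-I)] = 0/4 = 0
(Exp terms are combined using exp(i*s)*conj(exp(i*t)) = exp(i*(s-t)), and sums of them are collapsed using the identity that for every m > 1 the m distinct m-th roots of unity sum to 0, e.g. 1 + exp(2*I*pi/3) + exp(-2*I*pi/3) = 0.)
Hence the multiplicities are chi_0: 1. Dimension check: dim(chi_3)*dim(chi_1) = 1*1 = 1 and sum (mult * dim) = 1*1 = 1.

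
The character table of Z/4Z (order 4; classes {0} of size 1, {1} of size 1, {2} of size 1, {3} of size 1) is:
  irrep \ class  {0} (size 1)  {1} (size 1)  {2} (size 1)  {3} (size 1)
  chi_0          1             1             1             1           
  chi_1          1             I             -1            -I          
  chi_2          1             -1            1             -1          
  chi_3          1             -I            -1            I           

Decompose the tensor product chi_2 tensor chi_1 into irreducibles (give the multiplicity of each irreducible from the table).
chi_2 tensor chi_1 = chi_3 (all other irreducibles have multiplicity 0).

Explanation: The character of a tensor product is the pointwise product (chi_2 * chi_1)(C) = chi_2(C) * chi_1(C):
  {0}: (1)*(1), {1}: (-1)*(I), {2}: (1)*(-1), {3}: (-1)*(-I)
so (chi_2 * chi_1) takes values
  {0} -> 1, {1} -> -I, {2} -> -1, {3} -> I.
Now take the inner product of this character with each irreducible chi from the table, <chi_2*chi_1, chi> = (1/4) sum_C |C| (chi_2*chi_1)(C) conj(chi(C)):
  <chi_2*chi_1, chi_0> = (1/4)[1*(1)*conj(1) + 1*(-I)*conj(1) + 1*(-1)*conj(1) + 1*(I)*conj(1)]
      = (1/4)[(1) + (-I) + (-1) + (I)] = 0/4 = 0
  <chi_2*chi_1, chi_1> = (1/4)[1*(1)*conj(1) + 1*(-I)*conj(I) + 1*(-1)*conj(-1) + 1*(I)*conj(-I)]
      = (1/4)[(1) + (-1) + (1) + (-1)] = 0/4 = 0
  <chi_2*chi_1, chi_2> = (1/4)[1*(1)*conj(1) + 1*(-I)*conj(-1) + 1*(-1)*conj(1) + 1*(I)*conj(-1)]
      = (1/4)[(1) + (I) + (-1) + (-I)] = 0/4 = 0
  <chi_2*chi_1, chi_3> = (1/4)[1*(1)*conj(1) + 1*(-I)*conj(-I) + 1*(-1)*conj(-1) + 1*(I)*conj(I)]
      = (1/4)[(1) + (1) + (1) + (1)] = 4/4 = 1
(Exp terms are combined using exp(i*s)*conj(exp(i*t)) = exp(i*(s-t)), and sums of them are collapsed using the identity that for every m > 1 the m distinct m-th roots of unity sum to 0, e.g. 1 + exp(2*I*pi/3) + exp(-2*I*pi/3) = 0.)
Hence the multiplicities are chi_3: 1. Dimension check: dim(chi_2)*dim(chi_1) = 1*1 = 1 and sum (mult * dim) = 1*1 = 1.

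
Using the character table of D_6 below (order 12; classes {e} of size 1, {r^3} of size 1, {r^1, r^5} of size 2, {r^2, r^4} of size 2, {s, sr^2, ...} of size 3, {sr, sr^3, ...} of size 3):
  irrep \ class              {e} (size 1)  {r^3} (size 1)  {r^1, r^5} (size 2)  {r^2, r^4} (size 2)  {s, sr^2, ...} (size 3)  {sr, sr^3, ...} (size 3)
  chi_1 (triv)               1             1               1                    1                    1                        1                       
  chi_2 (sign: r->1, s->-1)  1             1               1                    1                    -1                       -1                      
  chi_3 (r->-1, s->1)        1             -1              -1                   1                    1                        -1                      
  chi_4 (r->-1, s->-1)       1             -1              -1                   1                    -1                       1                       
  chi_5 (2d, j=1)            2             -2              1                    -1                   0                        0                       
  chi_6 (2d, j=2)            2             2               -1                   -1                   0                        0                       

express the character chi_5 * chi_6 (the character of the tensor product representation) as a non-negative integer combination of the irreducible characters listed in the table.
chi_5 tensor chi_6 = chi_3 + chi_4 + chi_5 (all other irreducibles have multiplicity 0).

Derivation: The character of a tensor product is the pointwise product (chi_5 * chi_6)(C) = chi_5(C) * chi_6(C):
  {e}: (2)*(2), {r^3}: (-2)*(2), {r^1, r^5}: (1)*(-1), {r^2, r^4}: (-1)*(-1), {s, sr^2, ...}: (0)*(0), {sr, sr^3, ...}: (0)*(0)
so (chi_5 * chi_6) takes values
  {e} -> 4, {r^3} -> -4, {r^1, r^5} -> -1, {r^2, r^4} -> 1, {s, sr^2, ...} -> 0, {sr, sr^3, ...} -> 0.
Now take the inner product of this character with each irreducible chi from the table, <chi_5*chi_6, chi> = (1/12) sum_C |C| (chi_5*chi_6)(C) conj(chi(C)):
  <chi_5*chi_6, chi_1> = (1/12)[1*(4)*conj(1) + 1*(-4)*conj(1) + 2*(-1)*conj(1) + 2*(1)*conj(1) + 3*(0)*conj(1) + 3*(0)*conj(1)]
      = (1/12)[(4) + (-4) + (-2) + (2) + (0) + (0)] = 0/12 = 0
  <chi_5*chi_6, chi_2> = (1/12)[1*(4)*conj(1) + 1*(-4)*conj(1) + 2*(-1)*conj(1) + 2*(1)*conj(1) + 3*(0)*conj(-1) + 3*(0)*conj(-1)]
      = (1/12)[(4) + (-4) + (-2) + (2) + (0) + (0)] = 0/12 = 0
  <chi_5*chi_6, chi_3> = (1/12)[1*(4)*conj(1) + 1*(-4)*conj(-1) + 2*(-1)*conj(-1) + 2*(1)*conj(1) + 3*(0)*conj(1) + 3*(0)*conj(-1)]
      = (1/12)[(4) + (4) + (2) + (2) + (0) + (0)] = 12/12 = 1
  <chi_5*chi_6, chi_4> = (1/12)[1*(4)*conj(1) + 1*(-4)*conj(-1) + 2*(-1)*conj(-1) + 2*(1)*conj(1) + 3*(0)*conj(-1) + 3*(0)*conj(1)]
      = (1/12)[(4) + (4) + (2) + (2) + (0) + (0)] = 12/12 = 1
  <chi_5*chi_6, chi_5> = (1/12)[1*(4)*conj(2) + 1*(-4)*conj(-2) + 2*(-1)*conj(1) + 2*(1)*conj(-1) + 3*(0)*conj(0) + 3*(0)*conj(0)]
      = (1/12)[(8) + (8) + (-2) + (-2) + (0) + (0)] = 12/12 = 1
  <chi_5*chi_6, chi_6> = (1/12)[1*(4)*conj(2) + 1*(-4)*conj(2) + 2*(-1)*conj(-1) + 2*(1)*conj(-1) + 3*(0)*conj(0) + 3*(0)*conj(0)]
      = (1/12)[(8) + (-8) + (2) + (-2) + (0) + (0)] = 0/12 = 0
Hence the multiplicities are chi_3: 1, chi_4: 1, chi_5: 1. Dimension check: dim(chi_5)*dim(chi_6) = 2*2 = 4 and sum (mult * dim) = 1*1 + 1*1 + 1*2 = 4.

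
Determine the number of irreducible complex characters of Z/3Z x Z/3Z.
9

Working: The number of irreducible complex representations of a finite group equals its number of conjugacy classes. Z/3Z x Z/3Z is abelian of order 9, so every element is its own conjugacy class: 9 classes, so Z/3Z x Z/3Z (order 9) has exactly 9 irreducible complex representations.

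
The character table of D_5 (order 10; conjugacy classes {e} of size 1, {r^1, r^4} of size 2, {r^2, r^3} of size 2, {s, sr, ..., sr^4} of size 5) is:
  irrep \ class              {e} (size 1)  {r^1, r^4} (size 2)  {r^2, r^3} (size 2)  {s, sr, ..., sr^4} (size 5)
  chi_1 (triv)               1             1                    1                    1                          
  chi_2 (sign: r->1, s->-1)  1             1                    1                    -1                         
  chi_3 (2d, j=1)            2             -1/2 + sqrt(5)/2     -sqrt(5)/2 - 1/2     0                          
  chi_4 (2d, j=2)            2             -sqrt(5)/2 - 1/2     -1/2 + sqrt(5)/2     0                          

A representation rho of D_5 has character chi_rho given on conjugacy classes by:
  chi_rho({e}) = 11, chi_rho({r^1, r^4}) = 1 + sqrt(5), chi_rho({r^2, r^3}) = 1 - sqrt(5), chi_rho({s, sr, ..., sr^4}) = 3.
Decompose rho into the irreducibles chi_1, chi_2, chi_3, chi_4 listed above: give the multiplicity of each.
Multiplicities: chi_1: 3, chi_2: 0, chi_3: 3, chi_4: 1.

Solution. Use <chi_rho, chi> = (1/|G|) sum_C |C| * chi_rho(C) * conj(chi(C)) with |G| = 10 for each irreducible chi in the table:
  <chi_rho, chi_1> = (1/10)[1*(11)*conj(1) + 2*(1 + sqrt(5))*conj(1) + 2*(1 - sqrt(5))*conj(1) + 5*(3)*conj(1)]
      = (1/10)[(11) + (2 + 2*sqrt(5)) + (2 - 2*sqrt(5)) + (15)] = 30/10 = 3
  <chi_rho, chi_2> = (1/10)[1*(11)*conj(1) + 2*(1 + sqrt(5))*conj(1) + 2*(1 - sqrt(5))*conj(1) + 5*(3)*conj(-1)]
      = (1/10)[(11) + (2 + 2*sqrt(5)) + (2 - 2*sqrt(5)) + (-15)] = 0/10 = 0
  <chi_rho, chi_3> = (1/10)[1*(11)*conj(2) + 2*(1 + sqrt(5))*conj(-1/2 + sqrt(5)/2) + 2*(1 - sqrt(5))*conj(-sqrt(5)/2 - 1/2) + 5*(3)*conj(0)]
      = (1/10)[(22) + (4) + (4) + (0)] = 30/10 = 3
  <chi_rho, chi_4> = (1/10)[1*(11)*conj(2) + 2*(1 + sqrt(5))*conj(-sqrt(5)/2 - 1/2) + 2*(1 - sqrt(5))*conj(-1/2 + sqrt(5)/2) + 5*(3)*conj(0)]
      = (1/10)[(22) + (-6 - 2*sqrt(5)) + (-6 + 2*sqrt(5)) + (0)] = 10/10 = 1
Dimension check: dim(rho) = sum (mult * dim) = 3*1 + 0*1 + 3*2 + 1*2 = 11 = chi_rho(e) = 11.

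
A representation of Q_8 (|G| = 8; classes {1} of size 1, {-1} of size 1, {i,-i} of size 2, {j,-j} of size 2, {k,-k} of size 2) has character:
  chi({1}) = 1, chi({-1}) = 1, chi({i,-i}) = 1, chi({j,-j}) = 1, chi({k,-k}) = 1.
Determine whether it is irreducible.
Irreducible: <chi, chi> = 1.

Derivation: <chi, chi> = (1/|G|) sum_C |C| * |chi(C)|^2 = (1/8)[1*|1|^2 + 1*|1|^2 + 2*|1|^2 + 2*|1|^2 + 2*|1|^2]
  = (1/8)[(1) + (1) + (2) + (2) + (2)] = 8/8 = 1.
A character is irreducible iff <chi, chi> = 1, so this representation is irreducible.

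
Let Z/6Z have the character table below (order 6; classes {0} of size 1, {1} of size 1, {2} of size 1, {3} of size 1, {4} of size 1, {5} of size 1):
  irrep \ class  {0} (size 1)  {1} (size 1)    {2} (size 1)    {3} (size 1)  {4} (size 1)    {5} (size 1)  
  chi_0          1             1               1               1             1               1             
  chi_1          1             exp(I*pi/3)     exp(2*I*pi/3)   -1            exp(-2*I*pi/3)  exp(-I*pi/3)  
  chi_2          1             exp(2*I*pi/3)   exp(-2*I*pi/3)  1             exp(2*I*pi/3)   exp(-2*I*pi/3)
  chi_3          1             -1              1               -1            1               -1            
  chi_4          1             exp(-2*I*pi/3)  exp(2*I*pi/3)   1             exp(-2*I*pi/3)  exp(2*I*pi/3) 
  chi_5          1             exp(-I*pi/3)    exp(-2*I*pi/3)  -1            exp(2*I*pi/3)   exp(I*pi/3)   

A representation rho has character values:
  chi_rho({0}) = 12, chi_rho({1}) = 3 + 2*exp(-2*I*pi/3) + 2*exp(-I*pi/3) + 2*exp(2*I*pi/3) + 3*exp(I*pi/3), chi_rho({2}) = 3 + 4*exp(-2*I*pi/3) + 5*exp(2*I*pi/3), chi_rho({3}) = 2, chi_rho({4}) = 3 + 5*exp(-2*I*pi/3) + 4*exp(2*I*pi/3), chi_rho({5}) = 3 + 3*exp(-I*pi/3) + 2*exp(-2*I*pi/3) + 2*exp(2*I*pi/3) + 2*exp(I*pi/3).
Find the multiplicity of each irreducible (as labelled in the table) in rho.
Multiplicities: chi_0: 3, chi_1: 3, chi_2: 2, chi_3: 0, chi_4: 2, chi_5: 2.

Why: Use <chi_rho, chi> = (1/|G|) sum_C |C| * chi_rho(C) * conj(chi(C)) with |G| = 6 for each irreducible chi in the table:
  <chi_rho, chi_0> = (1/6)[1*(12)*conj(1) + 1*(3 + 2*exp(-2*I*pi/3) + 2*exp(-I*pi/3) + 2*exp(2*I*pi/3) + 3*exp(I*pi/3))*conj(1) + 1*(3 + 4*exp(-2*I*pi/3) + 5*exp(2*I*pi/3))*conj(1) + 1*(2)*conj(1) + 1*(3 + 5*exp(-2*I*pi/3) + 4*exp(2*I*pi/3))*conj(1) + 1*(3 + 3*exp(-I*pi/3) + 2*exp(-2*I*pi/3) + 2*exp(2*I*pi/3) + 2*exp(I*pi/3))*conj(1)]
      = (1/6)[(12) + (3 + 2*exp(-2*I*pi/3) + 2*exp(-I*pi/3) + 2*exp(2*I*pi/3) + 3*exp(I*pi/3)) + (3 + 4*exp(-2*I*pi/3) + 5*exp(2*I*pi/3)) + (2) + (3 + 5*exp(-2*I*pi/3) + 4*exp(2*I*pi/3)) + (3 + 3*exp(-I*pi/3) + 2*exp(-2*I*pi/3) + 2*exp(2*I*pi/3) + 2*exp(I*pi/3))] = 18/6 = 3
  <chi_rho, chi_1> = (1/6)[1*(12)*conj(1) + 1*(3 + 2*exp(-2*I*pi/3) + 2*exp(-I*pi/3) + 2*exp(2*I*pi/3) + 3*exp(I*pi/3))*conj(exp(I*pi/3)) + 1*(3 + 4*exp(-2*I*pi/3) + 5*exp(2*I*pi/3))*conj(exp(2*I*pi/3)) + 1*(2)*conj(-1) + 1*(3 + 5*exp(-2*I*pi/3) + 4*exp(2*I*pi/3))*conj(exp(-2*I*pi/3)) + 1*(3 + 3*exp(-I*pi/3) + 2*exp(-2*I*pi/3) + 2*exp(2*I*pi/3) + 2*exp(I*pi/3))*conj(exp(-I*pi/3))]
      = (1/6)[(12) + (1 + 3*exp(-I*pi/3) + 2*exp(-2*I*pi/3) + 2*exp(I*pi/3)) + (5 + 3*exp(-2*I*pi/3) + 4*exp(2*I*pi/3)) + (-2) + (5 + 4*exp(-2*I*pi/3) + 3*exp(2*I*pi/3)) + (1 + 2*exp(-I*pi/3) + 2*exp(2*I*pi/3) + 3*exp(I*pi/3))] = 18/6 = 3
  <chi_rho, chi_2> = (1/6)[1*(12)*conj(1) + 1*(3 + 2*exp(-2*I*pi/3) + 2*exp(-I*pi/3) + 2*exp(2*I*pi/3) + 3*exp(I*pi/3))*conj(exp(2*I*pi/3)) + 1*(3 + 4*exp(-2*I*pi/3) + 5*exp(2*I*pi/3))*conj(exp(-2*I*pi/3)) + 1*(2)*conj(1) + 1*(3 + 5*exp(-2*I*pi/3) + 4*exp(2*I*pi/3))*conj(exp(2*I*pi/3)) + 1*(3 + 3*exp(-I*pi/3) + 2*exp(-2*I*pi/3) + 2*exp(2*I*pi/3) + 2*exp(I*pi/3))*conj(exp(-2*I*pi/3))]
      = (1/6)[(12) + (3*exp(-2*I*pi/3) + 3*exp(-I*pi/3) + 2*exp(2*I*pi/3)) + (4 + 5*exp(-2*I*pi/3) + 3*exp(2*I*pi/3)) + (2) + (4 + 3*exp(-2*I*pi/3) + 5*exp(2*I*pi/3)) + (2*exp(-2*I*pi/3) + 3*exp(2*I*pi/3) + 3*exp(I*pi/3))] = 12/6 = 2
  <chi_rho, chi_3> = (1/6)[1*(12)*conj(1) + 1*(3 + 2*exp(-2*I*pi/3) + 2*exp(-I*pi/3) + 2*exp(2*I*pi/3) + 3*exp(I*pi/3))*conj(-1) + 1*(3 + 4*exp(-2*I*pi/3) + 5*exp(2*I*pi/3))*conj(1) + 1*(2)*conj(-1) + 1*(3 + 5*exp(-2*I*pi/3) + 4*exp(2*I*pi/3))*conj(1) + 1*(3 + 3*exp(-I*pi/3) + 2*exp(-2*I*pi/3) + 2*exp(2*I*pi/3) + 2*exp(I*pi/3))*conj(-1)]
      = (1/6)[(12) + (-3 - 3*exp(I*pi/3) - 2*exp(2*I*pi/3) - 2*exp(-I*pi/3) - 2*exp(-2*I*pi/3)) + (3 + 4*exp(-2*I*pi/3) + 5*exp(2*I*pi/3)) + (-2) + (3 + 5*exp(-2*I*pi/3) + 4*exp(2*I*pi/3)) + (-3 - 2*exp(I*pi/3) - 2*exp(2*I*pi/3) - 2*exp(-2*I*pi/3) - 3*exp(-I*pi/3))] = 0/6 = 0
  <chi_rho, chi_4> = (1/6)[1*(12)*conj(1) + 1*(3 + 2*exp(-2*I*pi/3) + 2*exp(-I*pi/3) + 2*exp(2*I*pi/3) + 3*exp(I*pi/3))*conj(exp(-2*I*pi/3)) + 1*(3 + 4*exp(-2*I*pi/3) + 5*exp(2*I*pi/3))*conj(exp(2*I*pi/3)) + 1*(2)*conj(1) + 1*(3 + 5*exp(-2*I*pi/3) + 4*exp(2*I*pi/3))*conj(exp(-2*I*pi/3)) + 1*(3 + 3*exp(-I*pi/3) + 2*exp(-2*I*pi/3) + 2*exp(2*I*pi/3) + 2*exp(I*pi/3))*conj(exp(2*I*pi/3))]
      = (1/6)[(12) + (-1 + 2*exp(-2*I*pi/3) + 2*exp(I*pi/3) + 3*exp(2*I*pi/3)) + (5 + 3*exp(-2*I*pi/3) + 4*exp(2*I*pi/3)) + (2) + (5 + 4*exp(-2*I*pi/3) + 3*exp(2*I*pi/3)) + (-1 + 3*exp(-2*I*pi/3) + 2*exp(-I*pi/3) + 2*exp(2*I*pi/3))] = 12/6 = 2
  <chi_rho, chi_5> = (1/6)[1*(12)*conj(1) + 1*(3 + 2*exp(-2*I*pi/3) + 2*exp(-I*pi/3) + 2*exp(2*I*pi/3) + 3*exp(I*pi/3))*conj(exp(-I*pi/3)) + 1*(3 + 4*exp(-2*I*pi/3) + 5*exp(2*I*pi/3))*conj(exp(-2*I*pi/3)) + 1*(2)*conj(-1) + 1*(3 + 5*exp(-2*I*pi/3) + 4*exp(2*I*pi/3))*conj(exp(2*I*pi/3)) + 1*(3 + 3*exp(-I*pi/3) + 2*exp(-2*I*pi/3) + 2*exp(2*I*pi/3) + 2*exp(I*pi/3))*conj(exp(I*pi/3))]
      = (1/6)[(12) + (2*exp(-I*pi/3) + 3*exp(2*I*pi/3) + 3*exp(I*pi/3)) + (4 + 5*exp(-2*I*pi/3) + 3*exp(2*I*pi/3)) + (-2) + (4 + 3*exp(-2*I*pi/3) + 5*exp(2*I*pi/3)) + (3*exp(-2*I*pi/3) + 3*exp(-I*pi/3) + 2*exp(I*pi/3))] = 12/6 = 2
(Exp terms are combined using exp(i*s)*conj(exp(i*t)) = exp(i*(s-t)), and sums of them are collapsed using the identity that for every m > 1 the m distinct m-th roots of unity sum to 0, e.g. 1 + exp(2*I*pi/3) + exp(-2*I*pi/3) = 0.)
Dimension check: dim(rho) = sum (mult * dim) = 3*1 + 3*1 + 2*1 + 0*1 + 2*1 + 2*1 = 12 = chi_rho(e) = 12.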